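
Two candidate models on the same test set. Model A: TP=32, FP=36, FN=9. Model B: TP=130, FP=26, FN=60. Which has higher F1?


Model A: P=32/68=0.4706, R=32/41=0.7805, F1=2PR/(P+R)=2TP/(2TP+FP+FN)=64/109=0.5872
Model B: P=130/156=0.8333, R=130/190=0.6842, F1=2PR/(P+R)=2TP/(2TP+FP+FN)=260/346=0.7514
0.5872 < 0.7514 → Model B

Model B


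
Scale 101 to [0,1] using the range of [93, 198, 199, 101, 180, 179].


min=93, max=199
(101-93)/(199-93) = 8/106 = 0.0755

0.0755


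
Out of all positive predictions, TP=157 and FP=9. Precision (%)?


Precision = TP/(TP+FP)
= 157/(157+9)
= 157/166 = 94.58%

94.58%


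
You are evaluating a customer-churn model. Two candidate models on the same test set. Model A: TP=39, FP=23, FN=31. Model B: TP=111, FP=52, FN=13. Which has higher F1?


Model A: P=39/62=0.629, R=39/70=0.5571, F1=2PR/(P+R)=2TP/(2TP+FP+FN)=78/132=0.5909
Model B: P=111/163=0.681, R=111/124=0.8952, F1=2PR/(P+R)=2TP/(2TP+FP+FN)=222/287=0.7735
0.5909 < 0.7735 → Model B

Model B


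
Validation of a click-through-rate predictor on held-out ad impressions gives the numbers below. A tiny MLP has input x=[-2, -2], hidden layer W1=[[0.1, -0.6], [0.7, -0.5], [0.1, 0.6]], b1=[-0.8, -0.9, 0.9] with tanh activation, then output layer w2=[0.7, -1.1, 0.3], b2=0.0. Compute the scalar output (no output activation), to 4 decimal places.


z1[0] = (0.1)·(-2) + (-0.6)·(-2) - 0.8 = 0.2
z1[1] = (0.7)·(-2) + (-0.5)·(-2) - 0.9 = -1.3
z1[2] = (0.1)·(-2) + (0.6)·(-2) + 0.9 = -0.5
h = tanh(z1) = [0.1974, -0.8617, -0.4621]
output = (0.7)·(0.1974) + (-1.1)·(-0.8617) + (0.3)·(-0.4621) + 0.0 = 0.9474

0.9474


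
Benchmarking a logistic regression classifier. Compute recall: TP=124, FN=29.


Recall = TP/(TP+FN)
= 124/(124+29)
= 124/153 = 81.05%

81.05%


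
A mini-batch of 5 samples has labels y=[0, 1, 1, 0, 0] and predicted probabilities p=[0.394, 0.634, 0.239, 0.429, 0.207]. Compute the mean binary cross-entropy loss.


L[0] = -ln(1-0.394) = -ln(0.606) = 0.5009
L[1] = -ln(0.634) = 0.4557
L[2] = -ln(0.239) = 1.4313
L[3] = -ln(1-0.429) = -ln(0.571) = 0.5604
L[4] = -ln(1-0.207) = -ln(0.793) = 0.2319
mean = (0.5009 + 0.4557 + 1.4313 + 0.5604 + 0.2319)/5 = 0.636

0.636


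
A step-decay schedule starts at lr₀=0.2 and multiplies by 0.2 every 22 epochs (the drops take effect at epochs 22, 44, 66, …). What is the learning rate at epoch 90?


n_drops = ⌊90/22⌋ = 4
lr = 0.2·0.2^4 = 0.2·0.0016 = 0.00032

0.00032


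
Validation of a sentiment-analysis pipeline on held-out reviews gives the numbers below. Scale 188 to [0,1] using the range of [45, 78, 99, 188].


min=45, max=188
(188-45)/(188-45) = 143/143 = 1.0

1.0


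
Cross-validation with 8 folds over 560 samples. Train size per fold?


Fold size = 560/8 = 70
Training per fold = 560 - 70 = 490

490


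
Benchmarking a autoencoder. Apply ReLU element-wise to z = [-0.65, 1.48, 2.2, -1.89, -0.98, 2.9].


ReLU(-0.65) = max(0, -0.65) = 0.0
ReLU(1.48) = max(0, 1.48) = 1.48
ReLU(2.2) = max(0, 2.2) = 2.2
ReLU(-1.89) = max(0, -1.89) = 0.0
ReLU(-0.98) = max(0, -0.98) = 0.0
ReLU(2.9) = max(0, 2.9) = 2.9
result = [0.0, 1.48, 2.2, 0.0, 0.0, 2.9]

[0.0, 1.48, 2.2, 0.0, 0.0, 2.9]


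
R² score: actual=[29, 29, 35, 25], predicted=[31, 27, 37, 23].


ȳ = 29.5
SS_res = Σ(y-ŷ)² = 16
SS_tot = Σ(y-ȳ)² = 51
R² = 1 - SS_res/SS_tot = 1 - 0.3137 = 0.6863

0.6863


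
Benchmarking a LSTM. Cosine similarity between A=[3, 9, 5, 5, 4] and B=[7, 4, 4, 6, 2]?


A·B = 3·7 + 9·4 + 5·4 + 5·6 + 4·2 = 115
‖A‖ = √156 = 12.49, ‖B‖ = √121 = 11
cos = 115/(√156·√121) = 115/√18876 = 0.837

0.837


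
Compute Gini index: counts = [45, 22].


Probabilities: [45/67, 22/67] ≈ [0.6716, 0.3284]
Σpᵢ² = (2025 + 484)/67² = 2509/4489
Gini = 1 - Σpᵢ² = 1 - 2509/4489 = 0.4411

0.4411


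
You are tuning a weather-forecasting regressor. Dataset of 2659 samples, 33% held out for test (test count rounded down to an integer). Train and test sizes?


Test = ⌊2659·33/100⌋ = 877
Train = 2659 - 877 = 1782

Train: 1782, Test: 877


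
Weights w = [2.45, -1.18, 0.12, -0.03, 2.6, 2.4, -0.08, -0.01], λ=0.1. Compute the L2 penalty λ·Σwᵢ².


‖w‖₂² = (2.45)² + (-1.18)² + (0.12)² + (-0.03)² + (2.6)² + (2.4)² + (-0.08)² + (-0.01)²
     = 6.0025 + 1.3924 + 0.0144 + 0.0009 + 6.76 + 5.76 + 0.0064 + 0.0001
     = 19.9367
λ·‖w‖₂² = 0.1·19.9367 = 1.99367

1.99367


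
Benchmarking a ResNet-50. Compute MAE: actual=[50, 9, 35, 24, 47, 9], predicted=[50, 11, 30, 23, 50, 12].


Absolute errors: |50-50|=0, |9-11|=2, |35-30|=5, |24-23|=1, |47-50|=3, |9-12|=3
Sum = 14
MAE = 14/6 = 7/3

7/3


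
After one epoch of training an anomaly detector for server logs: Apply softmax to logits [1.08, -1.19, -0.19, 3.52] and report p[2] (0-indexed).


Exponentials: e^1.08=2.9447, e^-1.19=0.3042, e^-0.19=0.827, e^3.52=33.7844
Sum = 37.8603
Softmax = [0.0778, 0.008, 0.0218, 0.8923]
p[2] = 0.827/37.8603 = 0.0218

0.0218


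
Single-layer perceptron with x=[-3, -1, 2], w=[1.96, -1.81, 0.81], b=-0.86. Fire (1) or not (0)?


z = (-3)·(1.96) + (-1)·(-1.81) + (2)·(0.81) - 0.86
  = -3.31
step(z) = 0 (z<0)

0


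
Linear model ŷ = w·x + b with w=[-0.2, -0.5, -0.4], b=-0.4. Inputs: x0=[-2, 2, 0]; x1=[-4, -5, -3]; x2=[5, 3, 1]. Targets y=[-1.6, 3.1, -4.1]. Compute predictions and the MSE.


ŷ0 = (-0.2)·(-2) + (-0.5)·(2) + (-0.4)·(0) - 0.4 = -1.0
ŷ1 = (-0.2)·(-4) + (-0.5)·(-5) + (-0.4)·(-3) - 0.4 = 4.1
ŷ2 = (-0.2)·(5) + (-0.5)·(3) + (-0.4)·(1) - 0.4 = -3.3
errors² = [0.36, 1.0, 0.64]
MSE = 2.0000/3 = 0.6667

0.6667


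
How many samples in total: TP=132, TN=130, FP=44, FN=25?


Total = TP + TN + FP + FN
= 132 + 130 + 44 + 25
= 331
(Predicted positive: 176, predicted negative: 155)

331


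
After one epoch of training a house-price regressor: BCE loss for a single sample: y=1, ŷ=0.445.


BCE = -[y·ln(p) + (1-y)·ln(1-p)]
= -1·ln(0.445) - 0
= -ln(0.445) = 0.8097

0.8097


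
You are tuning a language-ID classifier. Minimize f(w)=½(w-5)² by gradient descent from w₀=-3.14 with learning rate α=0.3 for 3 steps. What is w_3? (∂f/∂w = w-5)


step 1: grad = -3.14-5 = -8.14; w = -3.14 - 0.3·(-8.14) = -0.698
step 2: grad = -0.698-5 = -5.698; w = -0.698 - 0.3·(-5.698) = 1.0114
step 3: grad = 1.0114-5 = -3.9886; w = 1.0114 - 0.3·(-3.9886) = 2.20798

2.20798


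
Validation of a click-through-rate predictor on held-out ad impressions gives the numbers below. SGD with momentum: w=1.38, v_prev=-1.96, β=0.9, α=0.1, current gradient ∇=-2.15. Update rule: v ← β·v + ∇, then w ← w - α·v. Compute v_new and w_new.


v_new = 0.9·-1.96 - 2.15 = -1.764 - 2.15 = -3.914
w_new = 1.38 - 0.1·-3.914 = 1.38 + 0.3914 = 1.7714

v_new=-3.914, w_new=1.7714


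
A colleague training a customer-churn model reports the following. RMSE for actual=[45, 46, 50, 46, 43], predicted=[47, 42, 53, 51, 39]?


MSE = 70/5 = 14
RMSE = √(70/5) = 3.7417

3.7417


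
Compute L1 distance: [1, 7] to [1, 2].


d = |1-1| + |7-2|
  = 0 + 5
  = 5

5


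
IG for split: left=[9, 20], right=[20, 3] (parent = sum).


Parent = [29, 23], H_parent = 0.9904
H_left = 0.8936 (n=29), H_right = 0.5586 (n=23)
H_children = (29/52)·0.8936 + (23/52)·0.5586 = 0.7454
IG = 0.9904 - 0.7454 = 0.245

0.245


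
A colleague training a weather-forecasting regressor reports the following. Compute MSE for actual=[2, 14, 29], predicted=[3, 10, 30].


Squared errors: (2-3)²=1, (14-10)²=16, (29-30)²=1
Sum = 18
MSE = 18/3 = 6

6


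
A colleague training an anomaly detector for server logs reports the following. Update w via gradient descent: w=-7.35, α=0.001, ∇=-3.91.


w_new = w - α·∇
= -7.35 - 0.001·-3.91
= -7.35 + 0.00391
= -7.34609

-7.34609


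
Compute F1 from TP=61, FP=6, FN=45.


Precision = 61/67 = 0.9104
Recall = 61/106 = 0.5755
F1 = 2·P·R/(P+R) = 2·TP/(2·TP+FP+FN) = 122/(122+6+45) = 122/173 = 0.7052

0.7052


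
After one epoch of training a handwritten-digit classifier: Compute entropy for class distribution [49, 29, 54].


Probabilities: [49/132, 29/132, 54/132] ≈ [0.3712, 0.2197, 0.4091]
H = -((49/132)·log₂(49/132) + (29/132)·log₂(29/132) + (54/132)·log₂(54/132))
  = 1.5386 bits

1.5386 bits


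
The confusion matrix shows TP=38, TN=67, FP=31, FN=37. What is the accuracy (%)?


Accuracy = (TP+TN)/(TP+TN+FP+FN)
= (38+67)/(173)
= 105/173 = 60.69%

60.69%


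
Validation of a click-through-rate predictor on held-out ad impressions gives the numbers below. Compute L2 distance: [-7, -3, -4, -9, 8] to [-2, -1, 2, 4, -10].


d = √((-7+ 2)² + (-3+ 1)² + (-4-2)² + (-9-4)² + (8+ 10)²)
  = √(25 + 4 + 36 + 169 + 324)
  = √558 = 23.622

23.622


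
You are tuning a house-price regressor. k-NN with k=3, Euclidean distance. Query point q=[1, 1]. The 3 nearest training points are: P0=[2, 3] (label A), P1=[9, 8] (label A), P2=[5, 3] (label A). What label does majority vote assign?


d(q,P0) = 2.2361  (label A)
d(q,P1) = 10.6301  (label A)
d(q,P2) = 4.4721  (label A)
Votes: A=3, B=0
Majority → A

A


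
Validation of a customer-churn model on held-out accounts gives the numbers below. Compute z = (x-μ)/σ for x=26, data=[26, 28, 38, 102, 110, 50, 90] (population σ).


μ = 63.4286, σ = 33.4786
z = (26 - 63.4286)/33.4786 = -1.118

-1.118


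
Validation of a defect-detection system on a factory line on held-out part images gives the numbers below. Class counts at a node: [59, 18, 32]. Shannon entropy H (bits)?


Probabilities: [59/109, 18/109, 32/109] ≈ [0.5413, 0.1651, 0.2936]
H = -((59/109)·log₂(59/109) + (18/109)·log₂(18/109) + (32/109)·log₂(32/109))
  = 1.4275 bits

1.4275 bits


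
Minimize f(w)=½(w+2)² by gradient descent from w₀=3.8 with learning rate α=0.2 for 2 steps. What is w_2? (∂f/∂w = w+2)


step 1: grad = 3.8+2 = 5.8; w = 3.8 - 0.2·(5.8) = 2.64
step 2: grad = 2.64+2 = 4.64; w = 2.64 - 0.2·(4.64) = 1.712

1.712


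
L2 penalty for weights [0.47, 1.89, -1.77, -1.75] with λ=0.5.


‖w‖₂² = (0.47)² + (1.89)² + (-1.77)² + (-1.75)²
     = 0.2209 + 3.5721 + 3.1329 + 3.0625
     = 9.9884
λ·‖w‖₂² = 0.5·9.9884 = 4.9942

4.9942


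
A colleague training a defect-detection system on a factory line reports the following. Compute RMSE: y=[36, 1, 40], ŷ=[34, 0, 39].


MSE = 6/3 = 2
RMSE = √(6/3) = 1.4142

1.4142


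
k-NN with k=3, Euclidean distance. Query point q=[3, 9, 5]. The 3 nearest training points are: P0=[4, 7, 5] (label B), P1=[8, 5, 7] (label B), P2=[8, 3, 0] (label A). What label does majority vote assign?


d(q,P0) = 2.2361  (label B)
d(q,P1) = 6.7082  (label B)
d(q,P2) = 9.2736  (label A)
Votes: A=1, B=2
Majority → B

B


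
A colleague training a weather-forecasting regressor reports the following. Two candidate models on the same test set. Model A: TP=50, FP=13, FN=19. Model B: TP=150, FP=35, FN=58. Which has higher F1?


Model A: P=50/63=0.7937, R=50/69=0.7246, F1=2PR/(P+R)=2TP/(2TP+FP+FN)=100/132=0.7576
Model B: P=150/185=0.8108, R=150/208=0.7212, F1=2PR/(P+R)=2TP/(2TP+FP+FN)=300/393=0.7634
0.7576 < 0.7634 → Model B

Model B


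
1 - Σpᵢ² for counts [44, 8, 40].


Probabilities: [44/92, 8/92, 40/92] ≈ [0.4783, 0.087, 0.4348]
Σpᵢ² = (1936 + 64 + 1600)/92² = 3600/8464
Gini = 1 - Σpᵢ² = 1 - 3600/8464 = 0.5747

0.5747


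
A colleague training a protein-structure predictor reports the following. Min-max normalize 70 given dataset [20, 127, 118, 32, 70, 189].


min=20, max=189
(70-20)/(189-20) = 50/169 = 0.2959

0.2959


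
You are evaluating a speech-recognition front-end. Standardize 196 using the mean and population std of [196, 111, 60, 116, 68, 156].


μ = 117.8333, σ = 47.3371
z = (196 - 117.8333)/47.3371 = 1.6513

1.6513


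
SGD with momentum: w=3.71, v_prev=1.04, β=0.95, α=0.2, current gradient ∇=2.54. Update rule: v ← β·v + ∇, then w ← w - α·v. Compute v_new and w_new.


v_new = 0.95·1.04 + 2.54 = 0.988 + 2.54 = 3.528
w_new = 3.71 - 0.2·3.528 = 3.71 - 0.7056 = 3.0044

v_new=3.528, w_new=3.0044


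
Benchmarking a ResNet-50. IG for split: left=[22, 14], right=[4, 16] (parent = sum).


Parent = [26, 30], H_parent = 0.9963
H_left = 0.9641 (n=36), H_right = 0.7219 (n=20)
H_children = (36/56)·0.9641 + (20/56)·0.7219 = 0.8776
IG = 0.9963 - 0.8776 = 0.1187

0.1187


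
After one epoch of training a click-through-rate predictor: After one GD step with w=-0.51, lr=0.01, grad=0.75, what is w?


w_new = w - α·∇
= -0.51 - 0.01·0.75
= -0.51 - 0.0075
= -0.5175

-0.5175


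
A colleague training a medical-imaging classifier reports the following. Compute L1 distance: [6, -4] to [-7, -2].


d = |6+ 7| + |-4+ 2|
  = 13 + 2
  = 15

15


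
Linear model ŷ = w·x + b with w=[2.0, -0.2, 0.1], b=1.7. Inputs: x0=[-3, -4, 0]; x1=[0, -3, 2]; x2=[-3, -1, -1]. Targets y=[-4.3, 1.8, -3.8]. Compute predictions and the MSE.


ŷ0 = (2.0)·(-3) + (-0.2)·(-4) + (0.1)·(0) + 1.7 = -3.5
ŷ1 = (2.0)·(0) + (-0.2)·(-3) + (0.1)·(2) + 1.7 = 2.5
ŷ2 = (2.0)·(-3) + (-0.2)·(-1) + (0.1)·(-1) + 1.7 = -4.2
errors² = [0.64, 0.49, 0.16]
MSE = 1.2900/3 = 0.43

0.43


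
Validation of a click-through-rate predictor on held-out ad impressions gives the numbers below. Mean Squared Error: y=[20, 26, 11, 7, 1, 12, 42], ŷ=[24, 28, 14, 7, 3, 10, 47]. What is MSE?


Squared errors: (20-24)²=16, (26-28)²=4, (11-14)²=9, (7-7)²=0, (1-3)²=4, (12-10)²=4, (42-47)²=25
Sum = 62
MSE = 62/7 = 62/7

62/7


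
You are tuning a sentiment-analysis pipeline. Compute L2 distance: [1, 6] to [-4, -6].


d = √((1+ 4)² + (6+ 6)²)
  = √(25 + 144)
  = √169 = 13.0

13.0


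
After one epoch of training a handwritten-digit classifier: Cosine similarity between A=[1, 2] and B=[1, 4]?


A·B = 1·1 + 2·4 = 9
‖A‖ = √5 = 2.2361, ‖B‖ = √17 = 4.1231
cos = 9/(√5·√17) = 9/√85 = 0.9762

0.9762


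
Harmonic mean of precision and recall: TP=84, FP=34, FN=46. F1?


Precision = 84/118 = 0.7119
Recall = 84/130 = 0.6462
F1 = 2·P·R/(P+R) = 2·TP/(2·TP+FP+FN) = 168/(168+34+46) = 168/248 = 0.6774

0.6774


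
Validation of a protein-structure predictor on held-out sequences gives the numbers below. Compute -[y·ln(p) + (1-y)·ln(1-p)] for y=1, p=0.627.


BCE = -[y·ln(p) + (1-y)·ln(1-p)]
= -1·ln(0.627) - 0
= -ln(0.627) = 0.4668

0.4668


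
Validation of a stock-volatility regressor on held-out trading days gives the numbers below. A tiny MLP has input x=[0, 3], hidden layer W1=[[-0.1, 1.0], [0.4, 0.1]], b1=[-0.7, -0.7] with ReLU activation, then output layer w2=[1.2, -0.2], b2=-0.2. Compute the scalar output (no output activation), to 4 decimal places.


z1[0] = (-0.1)·(0) + (1.0)·(3) - 0.7 = 2.3
z1[1] = (0.4)·(0) + (0.1)·(3) - 0.7 = -0.4
h = ReLU(z1) = [2.3, 0.0]
output = (1.2)·(2.3) + (-0.2)·(0.0) - 0.2 = 2.56

2.56


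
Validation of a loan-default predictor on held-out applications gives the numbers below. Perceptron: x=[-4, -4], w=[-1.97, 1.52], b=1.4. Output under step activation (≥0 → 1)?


z = (-4)·(-1.97) + (-4)·(1.52) + 1.4
  = 3.2
step(z) = 1 (z≥0)

1


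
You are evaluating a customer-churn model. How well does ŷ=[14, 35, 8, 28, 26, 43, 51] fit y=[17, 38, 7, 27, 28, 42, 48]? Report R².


ȳ = 29.5714
SS_res = Σ(y-ŷ)² = 34
SS_tot = Σ(y-ȳ)² = 1241.71
R² = 1 - SS_res/SS_tot = 1 - 0.0274 = 0.9726

0.9726


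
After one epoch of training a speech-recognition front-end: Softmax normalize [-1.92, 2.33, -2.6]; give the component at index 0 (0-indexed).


Exponentials: e^-1.92=0.1466, e^2.33=10.2779, e^-2.6=0.0743
Sum = 10.4988
Softmax = [0.014, 0.979, 0.0071]
p[0] = 0.1466/10.4988 = 0.014

0.014


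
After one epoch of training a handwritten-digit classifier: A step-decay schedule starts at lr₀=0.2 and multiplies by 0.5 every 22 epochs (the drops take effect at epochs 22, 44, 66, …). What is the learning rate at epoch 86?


n_drops = ⌊86/22⌋ = 3
lr = 0.2·0.5^3 = 0.2·0.125 = 0.025

0.025


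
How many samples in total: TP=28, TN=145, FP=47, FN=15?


Total = TP + TN + FP + FN
= 28 + 145 + 47 + 15
= 235
(Predicted positive: 75, predicted negative: 160)

235


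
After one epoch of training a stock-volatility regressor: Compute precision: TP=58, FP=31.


Precision = TP/(TP+FP)
= 58/(58+31)
= 58/89 = 65.17%

65.17%


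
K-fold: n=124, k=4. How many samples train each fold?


Fold size = 124/4 = 31
Training per fold = 124 - 31 = 93

93


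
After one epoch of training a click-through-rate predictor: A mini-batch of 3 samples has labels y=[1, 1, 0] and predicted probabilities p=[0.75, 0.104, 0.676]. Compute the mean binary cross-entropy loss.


L[0] = -ln(0.75) = 0.2877
L[1] = -ln(0.104) = 2.2634
L[2] = -ln(1-0.676) = -ln(0.324) = 1.127
mean = (0.2877 + 2.2634 + 1.127)/3 = 1.226

1.226


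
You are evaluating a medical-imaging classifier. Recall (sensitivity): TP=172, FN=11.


Recall = TP/(TP+FN)
= 172/(172+11)
= 172/183 = 93.99%

93.99%


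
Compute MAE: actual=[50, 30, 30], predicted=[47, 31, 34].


Absolute errors: |50-47|=3, |30-31|=1, |30-34|=4
Sum = 8
MAE = 8/3 = 8/3

8/3


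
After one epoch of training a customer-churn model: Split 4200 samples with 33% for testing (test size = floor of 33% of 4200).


Test = ⌊4200·33/100⌋ = 1386
Train = 4200 - 1386 = 2814

Train: 2814, Test: 1386


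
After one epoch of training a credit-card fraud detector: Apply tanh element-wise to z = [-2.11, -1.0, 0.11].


tanh(-2.11) = -0.971
tanh(-1.0) = -0.7616
tanh(0.11) = 0.1096
result = [-0.971, -0.7616, 0.1096]

[-0.971, -0.7616, 0.1096]


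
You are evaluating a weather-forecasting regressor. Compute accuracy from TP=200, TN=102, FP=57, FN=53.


Accuracy = (TP+TN)/(TP+TN+FP+FN)
= (200+102)/(412)
= 302/412 = 73.3%

73.3%


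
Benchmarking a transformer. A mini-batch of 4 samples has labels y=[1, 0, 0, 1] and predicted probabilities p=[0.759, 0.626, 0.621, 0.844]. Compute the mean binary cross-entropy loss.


L[0] = -ln(0.759) = 0.2758
L[1] = -ln(1-0.626) = -ln(0.374) = 0.9835
L[2] = -ln(1-0.621) = -ln(0.379) = 0.9702
L[3] = -ln(0.844) = 0.1696
mean = (0.2758 + 0.9835 + 0.9702 + 0.1696)/4 = 0.5998

0.5998


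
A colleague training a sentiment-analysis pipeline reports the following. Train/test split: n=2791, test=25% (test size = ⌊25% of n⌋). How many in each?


Test = ⌊2791·25/100⌋ = 697
Train = 2791 - 697 = 2094

Train: 2094, Test: 697


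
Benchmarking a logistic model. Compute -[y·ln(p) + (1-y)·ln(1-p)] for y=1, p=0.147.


BCE = -[y·ln(p) + (1-y)·ln(1-p)]
= -1·ln(0.147) - 0
= -ln(0.147) = 1.9173

1.9173


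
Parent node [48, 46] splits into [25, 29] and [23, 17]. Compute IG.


Parent = [48, 46], H_parent = 0.9997
H_left = 0.996 (n=54), H_right = 0.9837 (n=40)
H_children = (54/94)·0.996 + (40/94)·0.9837 = 0.9908
IG = 0.9997 - 0.9908 = 0.0089

0.0089


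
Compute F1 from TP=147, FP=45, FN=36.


Precision = 147/192 = 0.7656
Recall = 147/183 = 0.8033
F1 = 2·P·R/(P+R) = 2·TP/(2·TP+FP+FN) = 294/(294+45+36) = 294/375 = 0.784

0.784


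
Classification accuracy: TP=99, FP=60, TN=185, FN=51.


Accuracy = (TP+TN)/(TP+TN+FP+FN)
= (99+185)/(395)
= 284/395 = 71.9%

71.9%


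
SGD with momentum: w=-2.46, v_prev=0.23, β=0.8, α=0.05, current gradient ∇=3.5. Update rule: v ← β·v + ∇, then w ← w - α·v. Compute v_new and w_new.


v_new = 0.8·0.23 + 3.5 = 0.184 + 3.5 = 3.684
w_new = -2.46 - 0.05·3.684 = -2.46 - 0.1842 = -2.6442

v_new=3.684, w_new=-2.6442


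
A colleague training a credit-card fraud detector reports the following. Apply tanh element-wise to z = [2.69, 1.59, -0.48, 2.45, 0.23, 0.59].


tanh(2.69) = 0.9908
tanh(1.59) = 0.9201
tanh(-0.48) = -0.4462
tanh(2.45) = 0.9852
tanh(0.23) = 0.226
tanh(0.59) = 0.5299
result = [0.9908, 0.9201, -0.4462, 0.9852, 0.226, 0.5299]

[0.9908, 0.9201, -0.4462, 0.9852, 0.226, 0.5299]


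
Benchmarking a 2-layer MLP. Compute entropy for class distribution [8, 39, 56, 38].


Probabilities: [8/141, 39/141, 56/141, 38/141] ≈ [0.0567, 0.2766, 0.3972, 0.2695]
H = -((8/141)·log₂(8/141) + (39/141)·log₂(39/141) + (56/141)·log₂(56/141) + (38/141)·log₂(38/141))
  = 1.7866 bits

1.7866 bits


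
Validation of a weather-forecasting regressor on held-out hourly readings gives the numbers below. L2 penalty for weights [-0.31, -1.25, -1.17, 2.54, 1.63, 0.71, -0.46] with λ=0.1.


‖w‖₂² = (-0.31)² + (-1.25)² + (-1.17)² + (2.54)² + (1.63)² + (0.71)² + (-0.46)²
     = 0.0961 + 1.5625 + 1.3689 + 6.4516 + 2.6569 + 0.5041 + 0.2116
     = 12.8517
λ·‖w‖₂² = 0.1·12.8517 = 1.28517

1.28517


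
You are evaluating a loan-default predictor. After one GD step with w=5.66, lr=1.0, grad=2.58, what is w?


w_new = w - α·∇
= 5.66 - 1.0·2.58
= 5.66 - 2.58
= 3.08

3.08


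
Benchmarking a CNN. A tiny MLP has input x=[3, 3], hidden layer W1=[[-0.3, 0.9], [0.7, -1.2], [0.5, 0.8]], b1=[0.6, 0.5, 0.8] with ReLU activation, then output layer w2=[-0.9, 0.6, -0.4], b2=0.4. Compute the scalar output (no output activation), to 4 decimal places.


z1[0] = (-0.3)·(3) + (0.9)·(3) + 0.6 = 2.4
z1[1] = (0.7)·(3) + (-1.2)·(3) + 0.5 = -1.0
z1[2] = (0.5)·(3) + (0.8)·(3) + 0.8 = 4.7
h = ReLU(z1) = [2.4, 0.0, 4.7]
output = (-0.9)·(2.4) + (0.6)·(0.0) + (-0.4)·(4.7) + 0.4 = -3.64

-3.64


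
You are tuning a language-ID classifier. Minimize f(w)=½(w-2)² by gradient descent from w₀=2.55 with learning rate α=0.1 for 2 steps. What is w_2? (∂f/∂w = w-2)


step 1: grad = 2.55-2 = 0.55; w = 2.55 - 0.1·(0.55) = 2.495
step 2: grad = 2.495-2 = 0.495; w = 2.495 - 0.1·(0.495) = 2.4455

2.4455


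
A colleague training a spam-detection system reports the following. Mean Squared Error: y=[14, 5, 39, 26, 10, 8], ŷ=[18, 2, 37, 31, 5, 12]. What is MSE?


Squared errors: (14-18)²=16, (5-2)²=9, (39-37)²=4, (26-31)²=25, (10-5)²=25, (8-12)²=16
Sum = 95
MSE = 95/6 = 95/6

95/6


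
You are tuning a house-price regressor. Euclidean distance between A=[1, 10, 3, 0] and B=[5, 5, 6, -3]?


d = √((1-5)² + (10-5)² + (3-6)² + (0+ 3)²)
  = √(16 + 25 + 9 + 9)
  = √59 = 7.6811

7.6811


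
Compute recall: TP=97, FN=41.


Recall = TP/(TP+FN)
= 97/(97+41)
= 97/138 = 70.29%

70.29%


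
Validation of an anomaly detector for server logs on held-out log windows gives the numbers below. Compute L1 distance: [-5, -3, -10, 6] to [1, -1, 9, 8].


d = |-5-1| + |-3+ 1| + |-10-9| + |6-8|
  = 6 + 2 + 19 + 2
  = 29

29


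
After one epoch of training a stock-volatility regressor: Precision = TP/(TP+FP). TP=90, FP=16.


Precision = TP/(TP+FP)
= 90/(90+16)
= 90/106 = 84.91%

84.91%


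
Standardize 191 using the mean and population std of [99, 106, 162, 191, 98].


μ = 131.2, σ = 38.2068
z = (191 - 131.2)/38.2068 = 1.5652

1.5652


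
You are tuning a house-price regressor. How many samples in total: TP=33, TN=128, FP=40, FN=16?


Total = TP + TN + FP + FN
= 33 + 128 + 40 + 16
= 217
(Predicted positive: 73, predicted negative: 144)

217


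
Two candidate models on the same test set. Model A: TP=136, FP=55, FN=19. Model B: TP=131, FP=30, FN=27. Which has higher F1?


Model A: P=136/191=0.712, R=136/155=0.8774, F1=2PR/(P+R)=2TP/(2TP+FP+FN)=272/346=0.7861
Model B: P=131/161=0.8137, R=131/158=0.8291, F1=2PR/(P+R)=2TP/(2TP+FP+FN)=262/319=0.8213
0.7861 < 0.8213 → Model B

Model B


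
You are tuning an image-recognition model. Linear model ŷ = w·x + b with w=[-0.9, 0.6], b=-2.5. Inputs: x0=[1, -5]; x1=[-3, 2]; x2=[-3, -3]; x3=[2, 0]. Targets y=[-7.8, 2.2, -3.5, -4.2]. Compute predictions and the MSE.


ŷ0 = (-0.9)·(1) + (0.6)·(-5) - 2.5 = -6.4
ŷ1 = (-0.9)·(-3) + (0.6)·(2) - 2.5 = 1.4
ŷ2 = (-0.9)·(-3) + (0.6)·(-3) - 2.5 = -1.6
ŷ3 = (-0.9)·(2) + (0.6)·(0) - 2.5 = -4.3
errors² = [1.96, 0.64, 3.61, 0.01]
MSE = 6.2200/4 = 1.555

1.555


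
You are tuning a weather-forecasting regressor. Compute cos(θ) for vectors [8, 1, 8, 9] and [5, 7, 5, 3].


A·B = 8·5 + 1·7 + 8·5 + 9·3 = 114
‖A‖ = √210 = 14.4914, ‖B‖ = √108 = 10.3923
cos = 114/(√210·√108) = 114/√22680 = 0.757

0.757


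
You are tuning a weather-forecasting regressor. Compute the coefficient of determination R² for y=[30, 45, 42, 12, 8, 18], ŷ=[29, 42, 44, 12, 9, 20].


ȳ = 25.8333
SS_res = Σ(y-ŷ)² = 19
SS_tot = Σ(y-ȳ)² = 1216.83
R² = 1 - SS_res/SS_tot = 1 - 0.0156 = 0.9844

0.9844


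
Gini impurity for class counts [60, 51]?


Probabilities: [60/111, 51/111] ≈ [0.5405, 0.4595]
Σpᵢ² = (3600 + 2601)/111² = 6201/12321
Gini = 1 - Σpᵢ² = 1 - 6201/12321 = 0.4967

0.4967


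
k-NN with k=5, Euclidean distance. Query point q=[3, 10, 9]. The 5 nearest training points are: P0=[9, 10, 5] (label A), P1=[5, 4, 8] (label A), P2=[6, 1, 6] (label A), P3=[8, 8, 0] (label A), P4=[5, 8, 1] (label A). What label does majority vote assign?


d(q,P0) = 7.2111  (label A)
d(q,P1) = 6.4031  (label A)
d(q,P2) = 9.9499  (label A)
d(q,P3) = 10.4881  (label A)
d(q,P4) = 8.4853  (label A)
Votes: A=5, B=0
Majority → A

A


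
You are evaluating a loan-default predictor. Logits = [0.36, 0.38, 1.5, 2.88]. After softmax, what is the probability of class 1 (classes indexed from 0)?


Exponentials: e^0.36=1.4333, e^0.38=1.4623, e^1.5=4.4817, e^2.88=17.8143
Sum = 25.1916
Softmax = [0.0569, 0.058, 0.1779, 0.7072]
p[1] = 1.4623/25.1916 = 0.058

0.058


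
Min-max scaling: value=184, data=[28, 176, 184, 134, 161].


min=28, max=184
(184-28)/(184-28) = 156/156 = 1.0

1.0


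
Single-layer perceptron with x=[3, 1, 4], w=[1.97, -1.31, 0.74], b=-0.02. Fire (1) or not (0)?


z = (3)·(1.97) + (1)·(-1.31) + (4)·(0.74) - 0.02
  = 7.54
step(z) = 1 (z≥0)

1


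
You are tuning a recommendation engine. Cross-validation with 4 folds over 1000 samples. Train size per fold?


Fold size = 1000/4 = 250
Training per fold = 1000 - 250 = 750

750


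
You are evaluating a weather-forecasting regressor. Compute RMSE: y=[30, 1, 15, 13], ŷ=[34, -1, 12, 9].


MSE = 45/4 = 11.25
RMSE = √(45/4) = 3.3541

3.3541


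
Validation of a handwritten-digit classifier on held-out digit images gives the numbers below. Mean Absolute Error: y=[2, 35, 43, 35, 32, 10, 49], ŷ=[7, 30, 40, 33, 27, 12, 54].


Absolute errors: |2-7|=5, |35-30|=5, |43-40|=3, |35-33|=2, |32-27|=5, |10-12|=2, |49-54|=5
Sum = 27
MAE = 27/7 = 27/7

27/7


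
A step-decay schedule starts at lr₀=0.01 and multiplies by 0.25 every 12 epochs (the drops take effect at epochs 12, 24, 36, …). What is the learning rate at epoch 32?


n_drops = ⌊32/12⌋ = 2
lr = 0.01·0.25^2 = 0.01·0.0625 = 0.000625

0.000625


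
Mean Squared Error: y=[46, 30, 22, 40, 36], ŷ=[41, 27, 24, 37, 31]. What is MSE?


Squared errors: (46-41)²=25, (30-27)²=9, (22-24)²=4, (40-37)²=9, (36-31)²=25
Sum = 72
MSE = 72/5 = 72/5

72/5


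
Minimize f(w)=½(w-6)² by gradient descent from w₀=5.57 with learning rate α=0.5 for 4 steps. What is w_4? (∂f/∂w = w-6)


step 1: grad = 5.57-6 = -0.43; w = 5.57 - 0.5·(-0.43) = 5.785
step 2: grad = 5.785-6 = -0.215; w = 5.785 - 0.5·(-0.215) = 5.8925
step 3: grad = 5.8925-6 = -0.1075; w = 5.8925 - 0.5·(-0.1075) = 5.94625
step 4: grad = 5.94625-6 = -0.05375; w = 5.94625 - 0.5·(-0.05375) = 5.973125

5.973125


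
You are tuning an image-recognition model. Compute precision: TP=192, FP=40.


Precision = TP/(TP+FP)
= 192/(192+40)
= 192/232 = 82.76%

82.76%


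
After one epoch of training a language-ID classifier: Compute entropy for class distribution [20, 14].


Probabilities: [20/34, 14/34] ≈ [0.5882, 0.4118]
H = -((20/34)·log₂(20/34) + (14/34)·log₂(14/34))
  = 0.9774 bits

0.9774 bits


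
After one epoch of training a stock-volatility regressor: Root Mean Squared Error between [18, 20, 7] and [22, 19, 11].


MSE = 33/3 = 11
RMSE = √(33/3) = 3.3166

3.3166


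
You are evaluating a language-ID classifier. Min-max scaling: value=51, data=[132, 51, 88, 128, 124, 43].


min=43, max=132
(51-43)/(132-43) = 8/89 = 0.0899

0.0899


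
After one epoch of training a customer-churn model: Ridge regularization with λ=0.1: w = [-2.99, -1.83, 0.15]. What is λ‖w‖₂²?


‖w‖₂² = (-2.99)² + (-1.83)² + (0.15)²
     = 8.9401 + 3.3489 + 0.0225
     = 12.3115
λ·‖w‖₂² = 0.1·12.3115 = 1.23115

1.23115


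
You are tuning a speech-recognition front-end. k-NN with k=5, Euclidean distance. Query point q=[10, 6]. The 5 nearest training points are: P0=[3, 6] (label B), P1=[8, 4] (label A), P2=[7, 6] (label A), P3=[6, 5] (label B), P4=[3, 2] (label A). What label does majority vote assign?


d(q,P0) = 7.0  (label B)
d(q,P1) = 2.8284  (label A)
d(q,P2) = 3.0  (label A)
d(q,P3) = 4.1231  (label B)
d(q,P4) = 8.0623  (label A)
Votes: A=3, B=2
Majority → A

A


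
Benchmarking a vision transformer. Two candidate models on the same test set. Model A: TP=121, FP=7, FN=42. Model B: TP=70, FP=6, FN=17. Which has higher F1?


Model A: P=121/128=0.9453, R=121/163=0.7423, F1=2PR/(P+R)=2TP/(2TP+FP+FN)=242/291=0.8316
Model B: P=70/76=0.9211, R=70/87=0.8046, F1=2PR/(P+R)=2TP/(2TP+FP+FN)=140/163=0.8589
0.8316 < 0.8589 → Model B

Model B


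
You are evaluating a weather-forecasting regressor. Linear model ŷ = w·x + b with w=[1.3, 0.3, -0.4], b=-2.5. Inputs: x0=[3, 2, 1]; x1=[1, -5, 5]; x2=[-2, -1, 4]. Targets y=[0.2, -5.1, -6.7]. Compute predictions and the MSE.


ŷ0 = (1.3)·(3) + (0.3)·(2) + (-0.4)·(1) - 2.5 = 1.6
ŷ1 = (1.3)·(1) + (0.3)·(-5) + (-0.4)·(5) - 2.5 = -4.7
ŷ2 = (1.3)·(-2) + (0.3)·(-1) + (-0.4)·(4) - 2.5 = -7.0
errors² = [1.96, 0.16, 0.09]
MSE = 2.2100/3 = 0.7367

0.7367


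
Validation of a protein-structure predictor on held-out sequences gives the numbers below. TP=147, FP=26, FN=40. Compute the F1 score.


Precision = 147/173 = 0.8497
Recall = 147/187 = 0.7861
F1 = 2·P·R/(P+R) = 2·TP/(2·TP+FP+FN) = 294/(294+26+40) = 294/360 = 0.8167

0.8167


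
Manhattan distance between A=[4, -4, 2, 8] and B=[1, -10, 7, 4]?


d = |4-1| + |-4+ 10| + |2-7| + |8-4|
  = 3 + 6 + 5 + 4
  = 18

18


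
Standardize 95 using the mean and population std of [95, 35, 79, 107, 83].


μ = 79.8, σ = 24.4491
z = (95 - 79.8)/24.4491 = 0.6217

0.6217


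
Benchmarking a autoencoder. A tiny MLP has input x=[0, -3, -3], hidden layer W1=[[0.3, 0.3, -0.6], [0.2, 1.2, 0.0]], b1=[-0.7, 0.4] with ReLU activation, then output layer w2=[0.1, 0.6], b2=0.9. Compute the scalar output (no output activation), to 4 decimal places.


z1[0] = (0.3)·(0) + (0.3)·(-3) + (-0.6)·(-3) - 0.7 = 0.2
z1[1] = (0.2)·(0) + (1.2)·(-3) + (0.0)·(-3) + 0.4 = -3.2
h = ReLU(z1) = [0.2, 0.0]
output = (0.1)·(0.2) + (0.6)·(0.0) + 0.9 = 0.92

0.92


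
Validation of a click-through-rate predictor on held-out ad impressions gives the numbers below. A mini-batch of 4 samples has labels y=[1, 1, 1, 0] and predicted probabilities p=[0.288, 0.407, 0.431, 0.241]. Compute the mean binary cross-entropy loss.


L[0] = -ln(0.288) = 1.2448
L[1] = -ln(0.407) = 0.8989
L[2] = -ln(0.431) = 0.8416
L[3] = -ln(1-0.241) = -ln(0.759) = 0.2758
mean = (1.2448 + 0.8989 + 0.8416 + 0.2758)/4 = 0.8153

0.8153


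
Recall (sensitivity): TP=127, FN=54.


Recall = TP/(TP+FN)
= 127/(127+54)
= 127/181 = 70.17%

70.17%


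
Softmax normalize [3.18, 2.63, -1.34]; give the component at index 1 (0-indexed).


Exponentials: e^3.18=24.0468, e^2.63=13.8738, e^-1.34=0.2618
Sum = 38.1824
Softmax = [0.6298, 0.3634, 0.0069]
p[1] = 13.8738/38.1824 = 0.3634

0.3634


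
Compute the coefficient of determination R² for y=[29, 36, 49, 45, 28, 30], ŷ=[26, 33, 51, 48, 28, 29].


ȳ = 36.1667
SS_res = Σ(y-ŷ)² = 32
SS_tot = Σ(y-ȳ)² = 398.83
R² = 1 - SS_res/SS_tot = 1 - 0.0802 = 0.9198

0.9198


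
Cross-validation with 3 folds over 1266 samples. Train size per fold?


Fold size = 1266/3 = 422
Training per fold = 1266 - 422 = 844

844


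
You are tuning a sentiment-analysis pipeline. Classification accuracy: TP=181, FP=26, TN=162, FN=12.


Accuracy = (TP+TN)/(TP+TN+FP+FN)
= (181+162)/(381)
= 343/381 = 90.03%

90.03%


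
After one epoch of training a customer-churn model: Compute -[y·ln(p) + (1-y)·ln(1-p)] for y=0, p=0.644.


BCE = -[y·ln(p) + (1-y)·ln(1-p)]
= -0 - 1·ln(1-0.644)
= -ln(0.356) = 1.0328

1.0328


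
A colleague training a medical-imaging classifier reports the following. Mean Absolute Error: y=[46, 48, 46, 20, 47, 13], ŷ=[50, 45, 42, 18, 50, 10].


Absolute errors: |46-50|=4, |48-45|=3, |46-42|=4, |20-18|=2, |47-50|=3, |13-10|=3
Sum = 19
MAE = 19/6 = 19/6

19/6


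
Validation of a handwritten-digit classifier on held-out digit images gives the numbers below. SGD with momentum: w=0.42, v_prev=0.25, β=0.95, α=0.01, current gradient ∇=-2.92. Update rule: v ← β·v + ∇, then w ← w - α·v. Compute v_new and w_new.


v_new = 0.95·0.25 - 2.92 = 0.2375 - 2.92 = -2.6825
w_new = 0.42 - 0.01·-2.6825 = 0.42 + 0.026825 = 0.446825

v_new=-2.6825, w_new=0.446825


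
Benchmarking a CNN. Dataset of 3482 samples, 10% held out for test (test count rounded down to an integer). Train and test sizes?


Test = ⌊3482·10/100⌋ = 348
Train = 3482 - 348 = 3134

Train: 3134, Test: 348


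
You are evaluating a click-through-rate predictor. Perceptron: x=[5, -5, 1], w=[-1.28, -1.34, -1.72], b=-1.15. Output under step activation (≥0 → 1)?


z = (5)·(-1.28) + (-5)·(-1.34) + (1)·(-1.72) - 1.15
  = -2.57
step(z) = 0 (z<0)

0


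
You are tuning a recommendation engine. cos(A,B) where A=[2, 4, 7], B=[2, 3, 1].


A·B = 2·2 + 4·3 + 7·1 = 23
‖A‖ = √69 = 8.3066, ‖B‖ = √14 = 3.7417
cos = 23/(√69·√14) = 23/√966 = 0.74

0.74


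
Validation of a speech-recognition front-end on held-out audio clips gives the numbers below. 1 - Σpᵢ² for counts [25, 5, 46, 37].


Probabilities: [25/113, 5/113, 46/113, 37/113] ≈ [0.2212, 0.0442, 0.4071, 0.3274]
Σpᵢ² = (625 + 25 + 2116 + 1369)/113² = 4135/12769
Gini = 1 - Σpᵢ² = 1 - 4135/12769 = 0.6762

0.6762


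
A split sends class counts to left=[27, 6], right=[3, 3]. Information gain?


Parent = [30, 9], H_parent = 0.7793
H_left = 0.684 (n=33), H_right = 1 (n=6)
H_children = (33/39)·0.684 + (6/39)·1 = 0.7326
IG = 0.7793 - 0.7326 = 0.0467

0.0467


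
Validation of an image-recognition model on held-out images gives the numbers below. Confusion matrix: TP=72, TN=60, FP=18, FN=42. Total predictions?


Total = TP + TN + FP + FN
= 72 + 60 + 18 + 42
= 192
(Predicted positive: 90, predicted negative: 102)

192


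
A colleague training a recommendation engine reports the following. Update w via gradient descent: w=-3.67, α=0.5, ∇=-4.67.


w_new = w - α·∇
= -3.67 - 0.5·-4.67
= -3.67 + 2.335
= -1.335

-1.335


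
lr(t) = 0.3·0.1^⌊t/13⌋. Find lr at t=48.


n_drops = ⌊48/13⌋ = 3
lr = 0.3·0.1^3 = 0.3·0.001 = 0.0003

0.0003


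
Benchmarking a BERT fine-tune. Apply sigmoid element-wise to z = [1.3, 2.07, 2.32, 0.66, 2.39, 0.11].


σ(1.3) = 1/(1+e^-1.3) = 0.7858
σ(2.07) = 1/(1+e^-2.07) = 0.888
σ(2.32) = 1/(1+e^-2.32) = 0.9105
σ(0.66) = 1/(1+e^-0.66) = 0.6593
σ(2.39) = 1/(1+e^-2.39) = 0.9161
σ(0.11) = 1/(1+e^-0.11) = 0.5275
result = [0.7858, 0.888, 0.9105, 0.6593, 0.9161, 0.5275]

[0.7858, 0.888, 0.9105, 0.6593, 0.9161, 0.5275]


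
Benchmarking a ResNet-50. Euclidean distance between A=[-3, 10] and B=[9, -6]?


d = √((-3-9)² + (10+ 6)²)
  = √(144 + 256)
  = √400 = 20.0

20.0


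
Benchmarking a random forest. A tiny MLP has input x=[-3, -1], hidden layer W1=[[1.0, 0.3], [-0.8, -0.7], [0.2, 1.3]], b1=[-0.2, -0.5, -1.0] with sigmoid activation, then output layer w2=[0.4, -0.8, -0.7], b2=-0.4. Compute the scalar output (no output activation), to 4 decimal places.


z1[0] = (1.0)·(-3) + (0.3)·(-1) - 0.2 = -3.5
z1[1] = (-0.8)·(-3) + (-0.7)·(-1) - 0.5 = 2.6
z1[2] = (0.2)·(-3) + (1.3)·(-1) - 1.0 = -2.9
h = sigmoid(z1) = [0.0293, 0.9309, 0.0522]
output = (0.4)·(0.0293) + (-0.8)·(0.9309) + (-0.7)·(0.0522) - 0.4 = -1.1695

-1.1695


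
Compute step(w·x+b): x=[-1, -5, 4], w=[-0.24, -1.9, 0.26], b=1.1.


z = (-1)·(-0.24) + (-5)·(-1.9) + (4)·(0.26) + 1.1
  = 11.88
step(z) = 1 (z≥0)

1


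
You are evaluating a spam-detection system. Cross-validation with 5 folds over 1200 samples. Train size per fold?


Fold size = 1200/5 = 240
Training per fold = 1200 - 240 = 960

960


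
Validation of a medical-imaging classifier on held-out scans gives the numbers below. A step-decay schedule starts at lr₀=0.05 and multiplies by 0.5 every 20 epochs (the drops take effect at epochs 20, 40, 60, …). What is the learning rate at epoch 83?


n_drops = ⌊83/20⌋ = 4
lr = 0.05·0.5^4 = 0.05·0.0625 = 0.003125

0.003125


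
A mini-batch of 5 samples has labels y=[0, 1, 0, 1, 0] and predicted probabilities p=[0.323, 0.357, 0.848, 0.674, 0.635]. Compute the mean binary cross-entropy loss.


L[0] = -ln(1-0.323) = -ln(0.677) = 0.3901
L[1] = -ln(0.357) = 1.03
L[2] = -ln(1-0.848) = -ln(0.152) = 1.8839
L[3] = -ln(0.674) = 0.3945
L[4] = -ln(1-0.635) = -ln(0.365) = 1.0079
mean = (0.3901 + 1.03 + 1.8839 + 0.3945 + 1.0079)/5 = 0.9413

0.9413


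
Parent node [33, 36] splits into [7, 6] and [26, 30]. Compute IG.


Parent = [33, 36], H_parent = 0.9986
H_left = 0.9957 (n=13), H_right = 0.9963 (n=56)
H_children = (13/69)·0.9957 + (56/69)·0.9963 = 0.9962
IG = 0.9986 - 0.9962 = 0.0024

0.0024


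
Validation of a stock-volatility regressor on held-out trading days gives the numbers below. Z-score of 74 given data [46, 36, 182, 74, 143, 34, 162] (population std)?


μ = 96.7143, σ = 59.0223
z = (74 - 96.7143)/59.0223 = -0.3848

-0.3848


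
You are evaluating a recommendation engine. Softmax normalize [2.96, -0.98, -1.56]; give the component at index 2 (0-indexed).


Exponentials: e^2.96=19.298, e^-0.98=0.3753, e^-1.56=0.2101
Sum = 19.8834
Softmax = [0.9706, 0.0189, 0.0106]
p[2] = 0.2101/19.8834 = 0.0106

0.0106


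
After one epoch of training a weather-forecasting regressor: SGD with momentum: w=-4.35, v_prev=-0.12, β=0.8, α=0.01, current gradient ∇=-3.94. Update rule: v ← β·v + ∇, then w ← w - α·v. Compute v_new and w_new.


v_new = 0.8·-0.12 - 3.94 = -0.096 - 3.94 = -4.036
w_new = -4.35 - 0.01·-4.036 = -4.35 + 0.04036 = -4.30964

v_new=-4.036, w_new=-4.30964


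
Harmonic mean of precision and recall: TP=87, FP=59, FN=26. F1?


Precision = 87/146 = 0.5959
Recall = 87/113 = 0.7699
F1 = 2·P·R/(P+R) = 2·TP/(2·TP+FP+FN) = 174/(174+59+26) = 174/259 = 0.6718

0.6718


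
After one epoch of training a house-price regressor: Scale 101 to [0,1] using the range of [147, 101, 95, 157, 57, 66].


min=57, max=157
(101-57)/(157-57) = 44/100 = 0.44

0.44


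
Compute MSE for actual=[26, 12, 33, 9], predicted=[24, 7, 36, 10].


Squared errors: (26-24)²=4, (12-7)²=25, (33-36)²=9, (9-10)²=1
Sum = 39
MSE = 39/4 = 39/4

39/4


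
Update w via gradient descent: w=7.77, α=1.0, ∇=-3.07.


w_new = w - α·∇
= 7.77 - 1.0·-3.07
= 7.77 + 3.07
= 10.84

10.84


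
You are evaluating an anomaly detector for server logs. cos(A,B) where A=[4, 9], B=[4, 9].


A·B = 4·4 + 9·9 = 97
‖A‖ = √97 = 9.8489, ‖B‖ = √97 = 9.8489
cos = 97/(√97·√97) = 97/√9409 = 1.0

1.0


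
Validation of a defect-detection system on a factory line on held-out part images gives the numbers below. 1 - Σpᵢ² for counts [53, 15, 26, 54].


Probabilities: [53/148, 15/148, 26/148, 54/148] ≈ [0.3581, 0.1014, 0.1757, 0.3649]
Σpᵢ² = (2809 + 225 + 676 + 2916)/148² = 6626/21904
Gini = 1 - Σpᵢ² = 1 - 6626/21904 = 0.6975

0.6975
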